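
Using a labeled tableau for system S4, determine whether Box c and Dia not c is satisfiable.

Unsatisfiable (every branch closes)

1. Box c and Dia not c, u
2. Box c, u   [and-rule on 1]
3. Dia not c, u   [and-rule on 1]
4. c, u   [Box-rule on 2 via uRu]
5. not c, v   [Dia-rule on 3: fresh world v, uRv]
6. c, v   [Box-rule on 2 via uRv]
Accessibility: uRu, uRv, vRv
Branch closes: c and not c both at v.
(One branch shown.) All branches close.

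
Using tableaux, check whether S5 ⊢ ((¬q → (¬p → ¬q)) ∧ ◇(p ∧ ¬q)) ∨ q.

No, not valid

Tableau for the negation ¬(((¬q → (¬p → ¬q)) ∧ ◇(p ∧ ¬q)) ∨ q):
1. ¬(((¬q → (¬p → ¬q)) ∧ ◇(p ∧ ¬q)) ∨ q), 0
2. ¬((¬q → (¬p → ¬q)) ∧ ◇(p ∧ ¬q)), 0
3. ¬q, 0
4. ¬◇(p ∧ ¬q), 0
5. ¬(p ∧ ¬q), 0
6. ¬p, 0
Accessibility: 0R0
The negation has an open branch (countermodel exists).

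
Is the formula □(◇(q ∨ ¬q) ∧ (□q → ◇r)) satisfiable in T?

1. □(◇(q ∨ ¬q) ∧ (□q → ◇r)), 0
2. ◇(q ∨ ¬q) ∧ (□q → ◇r), 0
3. ◇(q ∨ ¬q), 0
4. □q → ◇r, 0
5. ◇r, 0
6. q ∨ ¬q, 1
7. ◇(q ∨ ¬q) ∧ (□q → ◇r), 1
8. ◇(q ∨ ¬q), 1
9. □q → ◇r, 1
10. ¬q, 1
11. ◇r, 1
12. r, 2
13. ◇(q ∨ ¬q) ∧ (□q → ◇r), 2
14. ◇(q ∨ ¬q), 2
15. □q → ◇r, 2
16. ◇r, 2
17. q ∨ ¬q, 3
18. ¬q, 3
19. r, 4
20. q ∨ ¬q, 5
21. ¬q, 5
22. r, 6
Accessibility: 0R0, 0R1, 0R2, 1R1, 1R3, 1R4, 2R2, 2R5, 2R6, 3R3, 4R4, 5R5, 6R6

Yes, satisfiable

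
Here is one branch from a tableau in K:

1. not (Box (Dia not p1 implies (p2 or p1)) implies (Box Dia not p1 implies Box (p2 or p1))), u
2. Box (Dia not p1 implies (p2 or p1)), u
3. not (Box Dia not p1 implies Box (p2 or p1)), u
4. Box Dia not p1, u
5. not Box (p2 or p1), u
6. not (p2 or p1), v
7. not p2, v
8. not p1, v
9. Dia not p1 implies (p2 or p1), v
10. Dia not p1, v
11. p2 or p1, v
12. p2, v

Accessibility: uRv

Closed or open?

Yes, closed

Both p2 and not p2 appear at v.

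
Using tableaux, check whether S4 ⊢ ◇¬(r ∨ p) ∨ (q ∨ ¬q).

Tableau for the negation ¬(◇¬(r ∨ p) ∨ (q ∨ ¬q)):
1. ¬(◇¬(r ∨ p) ∨ (q ∨ ¬q)), u
2. ¬◇¬(r ∨ p), u
3. ¬(q ∨ ¬q), u
4. ¬q, u
5. q, u
Accessibility: uRu
Branch closes: q and ¬q both at u.
All branches of the negation close; one closing branch shown above.

Valid in S4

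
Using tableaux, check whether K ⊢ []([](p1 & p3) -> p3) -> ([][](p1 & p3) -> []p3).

Yes, valid

Tableau for the negation ~([]([](p1 & p3) -> p3) -> ([][](p1 & p3) -> []p3)):
1. ~([]([](p1 & p3) -> p3) -> ([][](p1 & p3) -> []p3)), w0
2. []([](p1 & p3) -> p3), w0
3. ~([][](p1 & p3) -> []p3), w0
4. [][](p1 & p3), w0
5. ~[]p3, w0
6. ~p3, w1
7. [](p1 & p3) -> p3, w1
8. [](p1 & p3), w1
9. ~[](p1 & p3), w1
10. ~(p1 & p3), w2
11. p1 & p3, w2
12. p1, w2
13. p3, w2
14. ~p3, w2
Accessibility: w0Rw1, w1Rw2
Branch closes: p3 and ~p3 both at w2.
All branches of the negation close; one closing branch shown above.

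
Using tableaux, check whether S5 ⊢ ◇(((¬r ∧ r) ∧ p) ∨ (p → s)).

Tableau for the negation ¬◇(((¬r ∧ r) ∧ p) ∨ (p → s)):
1. ¬◇(((¬r ∧ r) ∧ p) ∨ (p → s)), 0
2. ¬(((¬r ∧ r) ∧ p) ∨ (p → s)), 0
3. ¬((¬r ∧ r) ∧ p), 0
4. ¬(p → s), 0
5. p, 0
6. ¬s, 0
7. ¬(¬r ∧ r), 0
8. ¬r, 0
Accessibility: 0R0
The negation has an open branch (countermodel exists).

No, not valid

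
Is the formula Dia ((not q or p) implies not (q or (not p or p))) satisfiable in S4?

Satisfiable

1. Dia ((not q or p) implies not (q or (not p or p))), 0
2. (not q or p) implies not (q or (not p or p)), 1   [Dia-rule on 1: fresh world 1, 0R1]
3. not (not q or p), 1   [implies-rule on 2 (branches; this branch)]
4. q, 1   [neg-or-rule on 3]
5. not p, 1   [neg-or-rule on 3]
Accessibility: 0R0, 0R1, 1R1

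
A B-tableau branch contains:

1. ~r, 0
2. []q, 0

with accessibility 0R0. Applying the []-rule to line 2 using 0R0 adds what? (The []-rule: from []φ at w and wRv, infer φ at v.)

q, 0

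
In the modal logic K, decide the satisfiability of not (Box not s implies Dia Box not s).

Satisfiable (open branch found)

1. not (Box not s implies Dia Box not s), w0
2. Box not s, w0   [neg-implies-rule on 1]
3. not Dia Box not s, w0   [neg-implies-rule on 1]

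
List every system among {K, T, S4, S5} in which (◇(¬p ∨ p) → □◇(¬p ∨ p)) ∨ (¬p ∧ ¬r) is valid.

K-tableau for the negation ¬((◇(¬p ∨ p) → □◇(¬p ∨ p)) ∨ (¬p ∧ ¬r)):
1. ¬((◇(¬p ∨ p) → □◇(¬p ∨ p)) ∨ (¬p ∧ ¬r)), u
2. ¬(◇(¬p ∨ p) → □◇(¬p ∨ p)), u
3. ¬(¬p ∧ ¬r), u
4. ◇(¬p ∨ p), u
5. ¬□◇(¬p ∨ p), u
6. r, u
7. ¬p ∨ p, v
8. p, v
9. ¬◇(¬p ∨ p), w
Accessibility: uRv, uRw
Complete open branch: countermodel on a K-frame, so not valid in K.
T-tableau for the negation ¬((◇(¬p ∨ p) → □◇(¬p ∨ p)) ∨ (¬p ∧ ¬r)):
1. ¬((◇(¬p ∨ p) → □◇(¬p ∨ p)) ∨ (¬p ∧ ¬r)), u
2. ¬(◇(¬p ∨ p) → □◇(¬p ∨ p)), u
3. ¬(¬p ∧ ¬r), u
4. ◇(¬p ∨ p), u
5. ¬□◇(¬p ∨ p), u
6. r, u
7. ¬p ∨ p, v
8. p, v
9. ¬◇(¬p ∨ p), w
10. ¬(¬p ∨ p), w
11. p, w
12. ¬p, w
Accessibility: uRu, uRv, uRw, vRv, wRw
Branch closes: p and ¬p both at w.
Every branch closes (one shown): valid in T, hence also in S4, S5 (every theorem of T is a theorem of S4 and S5).

T, S4, S5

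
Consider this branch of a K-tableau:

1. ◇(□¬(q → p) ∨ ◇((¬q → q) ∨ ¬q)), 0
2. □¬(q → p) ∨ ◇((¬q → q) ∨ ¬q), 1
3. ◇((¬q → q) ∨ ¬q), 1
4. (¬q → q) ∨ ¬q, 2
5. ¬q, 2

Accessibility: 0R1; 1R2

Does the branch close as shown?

No, open

No world carries both an atom and its negation.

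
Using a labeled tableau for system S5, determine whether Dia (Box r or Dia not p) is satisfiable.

1. Dia (Box r or Dia not p), 0
2. Box r or Dia not p, 1   [Dia-rule on 1: fresh world 1, 0R1]
3. Dia not p, 1   [or-rule on 2 (branches; this branch)]
4. not p, 2   [Dia-rule on 3: fresh world 2, 1R2]
Accessibility: 0R0, 0R1, 0R2, 1R0, 1R1, 1R2, 2R0, 2R1, 2R2

Satisfiable (open branch found)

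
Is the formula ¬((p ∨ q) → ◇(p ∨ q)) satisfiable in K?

1. ¬((p ∨ q) → ◇(p ∨ q)), u
2. p ∨ q, u   [¬→-rule on 1]
3. ¬◇(p ∨ q), u   [¬→-rule on 1]
4. q, u   [∨-rule on 2 (branches; this branch)]

Satisfiable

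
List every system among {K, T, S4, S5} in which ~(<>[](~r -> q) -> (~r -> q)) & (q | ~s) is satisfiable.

S4-tableau for the formula:
1. ~(<>[](~r -> q) -> (~r -> q)) & (q | ~s), 0
2. ~(<>[](~r -> q) -> (~r -> q)), 0
3. q | ~s, 0
4. <>[](~r -> q), 0
5. ~(~r -> q), 0
6. ~r, 0
7. ~q, 0
8. ~s, 0
9. [](~r -> q), 1
10. ~r -> q, 1
11. q, 1
Accessibility: 0R0, 0R1, 1R1
Complete open branch: satisfiable in S4, hence also in K, T (this S4-model is also a K-model and a T-model).
S5-tableau for the formula:
1. ~(<>[](~r -> q) -> (~r -> q)) & (q | ~s), 0
2. ~(<>[](~r -> q) -> (~r -> q)), 0
3. q | ~s, 0
4. <>[](~r -> q), 0
5. ~(~r -> q), 0
6. ~r, 0
7. ~q, 0
8. ~s, 0
9. [](~r -> q), 1
10. ~r -> q, 0
11. ~r -> q, 1
12. q, 0
Accessibility: 0R0, 0R1, 1R0, 1R1
Branch closes: q and ~q both at 0.
Every branch closes (one shown): unsatisfiable in S5.

K, T, S4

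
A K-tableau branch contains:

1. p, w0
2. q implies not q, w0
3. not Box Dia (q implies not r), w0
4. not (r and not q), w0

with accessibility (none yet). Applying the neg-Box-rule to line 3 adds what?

a fresh world w1 with w0Rw1, and not Dia (q implies not r) at w1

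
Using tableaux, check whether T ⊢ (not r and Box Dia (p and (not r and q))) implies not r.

Tableau for the negation not ((not r and Box Dia (p and (not r and q))) implies not r):
1. not ((not r and Box Dia (p and (not r and q))) implies not r), u
2. not r and Box Dia (p and (not r and q)), u
3. r, u
4. not r, u
5. Box Dia (p and (not r and q)), u
Accessibility: uRu
Branch closes: r and not r both at u.
Every branch of the negation's tableau closes; the branch above is one of them.

Yes, valid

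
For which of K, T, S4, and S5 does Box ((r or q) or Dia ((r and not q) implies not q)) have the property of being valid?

T, S4, S5

K-tableau for the negation not Box ((r or q) or Dia ((r and not q) implies not q)):
1. not Box ((r or q) or Dia ((r and not q) implies not q)), w0
2. not ((r or q) or Dia ((r and not q) implies not q)), w1
3. not (r or q), w1
4. not Dia ((r and not q) implies not q), w1
5. not r, w1
6. not q, w1
Accessibility: w0Rw1
Complete open branch: countermodel on a K-frame, so not valid in K.
T-tableau for the negation not Box ((r or q) or Dia ((r and not q) implies not q)):
1. not Box ((r or q) or Dia ((r and not q) implies not q)), w0
2. not ((r or q) or Dia ((r and not q) implies not q)), w1
3. not (r or q), w1
4. not Dia ((r and not q) implies not q), w1
5. not r, w1
6. not q, w1
7. not ((r and not q) implies not q), w1
8. r and not q, w1
9. q, w1
Accessibility: w0Rw0, w0Rw1, w1Rw1
Branch closes: q and not q both at w1.
Every branch closes (one shown): valid in T, hence also in S4, S5 (every theorem of T is a theorem of S4 and S5).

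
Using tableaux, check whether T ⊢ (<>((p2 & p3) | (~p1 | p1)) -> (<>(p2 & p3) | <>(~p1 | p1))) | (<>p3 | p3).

Valid

Tableau for the negation ~((<>((p2 & p3) | (~p1 | p1)) -> (<>(p2 & p3) | <>(~p1 | p1))) | (<>p3 | p3)):
1. ~((<>((p2 & p3) | (~p1 | p1)) -> (<>(p2 & p3) | <>(~p1 | p1))) | (<>p3 | p3)), u
2. ~(<>((p2 & p3) | (~p1 | p1)) -> (<>(p2 & p3) | <>(~p1 | p1))), u   [~|-rule on 1]
3. ~(<>p3 | p3), u   [~|-rule on 1]
4. <>((p2 & p3) | (~p1 | p1)), u   [~->-rule on 2]
5. ~(<>(p2 & p3) | <>(~p1 | p1)), u   [~->-rule on 2]
6. ~<>p3, u   [~|-rule on 3]
7. ~p3, u   [~|-rule on 3]
8. ~<>(p2 & p3), u   [~|-rule on 5]
9. ~<>(~p1 | p1), u   [~|-rule on 5]
10. ~(p2 & p3), u   [~<>-rule on 8 via uRu]
11. ~(~p1 | p1), u   [~<>-rule on 9 via uRu]
12. p1, u   [~|-rule on 11]
13. ~p1, u   [~|-rule on 11]
Accessibility: uRu
Branch closes: p1 and ~p1 both at u.
All branches of the negation close; one closing branch shown above.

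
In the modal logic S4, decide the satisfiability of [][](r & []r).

Satisfiable

1. [][](r & []r), 0
2. [](r & []r), 0
3. r & []r, 0
4. r, 0
5. []r, 0
Accessibility: 0R0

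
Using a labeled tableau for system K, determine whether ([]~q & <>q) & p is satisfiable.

Unsatisfiable

1. ([]~q & <>q) & p, 0
2. []~q & <>q, 0
3. p, 0
4. []~q, 0
5. <>q, 0
6. q, 1
7. ~q, 1
Accessibility: 0R1
Branch closes: q and ~q both at 1.
(One branch shown.) All branches close.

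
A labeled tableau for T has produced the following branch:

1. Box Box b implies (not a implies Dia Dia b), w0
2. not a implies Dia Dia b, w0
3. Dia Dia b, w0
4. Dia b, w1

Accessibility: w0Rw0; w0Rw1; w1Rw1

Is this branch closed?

No world carries both an atom and its negation.

Not closed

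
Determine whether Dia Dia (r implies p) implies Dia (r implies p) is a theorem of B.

Not valid

Tableau for the negation not (Dia Dia (r implies p) implies Dia (r implies p)):
1. not (Dia Dia (r implies p) implies Dia (r implies p)), u
2. Dia Dia (r implies p), u   [neg-implies-rule on 1]
3. not Dia (r implies p), u   [neg-implies-rule on 1]
4. not (r implies p), u   [neg-Dia-rule on 3 via uRu]
5. r, u   [neg-implies-rule on 4]
6. not p, u   [neg-implies-rule on 4]
7. Dia (r implies p), v   [Dia-rule on 2: fresh world v, uRv]
8. not (r implies p), v   [neg-Dia-rule on 3 via uRv]
9. r, v   [neg-implies-rule on 8]
10. not p, v   [neg-implies-rule on 8]
11. r implies p, w   [Dia-rule on 7: fresh world w, vRw]
12. p, w   [implies-rule on 11 (branches; this branch)]
Accessibility: uRu, uRv, vRu, vRv, vRw, wRv, wRw
The negation has an open branch (countermodel exists).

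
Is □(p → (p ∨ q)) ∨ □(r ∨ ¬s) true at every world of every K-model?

Valid

Tableau for the negation ¬(□(p → (p ∨ q)) ∨ □(r ∨ ¬s)):
1. ¬(□(p → (p ∨ q)) ∨ □(r ∨ ¬s)), 0
2. ¬□(p → (p ∨ q)), 0
3. ¬□(r ∨ ¬s), 0
4. ¬(p → (p ∨ q)), 1
5. p, 1
6. ¬(p ∨ q), 1
7. ¬p, 1
8. ¬q, 1
Accessibility: 0R1
Branch closes: p and ¬p both at 1.
All branches of the negation close; one closing branch shown above.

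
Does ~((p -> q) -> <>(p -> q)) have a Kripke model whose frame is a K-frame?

1. ~((p -> q) -> <>(p -> q)), w0
2. p -> q, w0
3. ~<>(p -> q), w0
4. q, w0

Satisfiable (open branch found)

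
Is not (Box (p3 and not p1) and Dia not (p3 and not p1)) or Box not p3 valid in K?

Yes, valid

Tableau for the negation not (not (Box (p3 and not p1) and Dia not (p3 and not p1)) or Box not p3):
1. not (not (Box (p3 and not p1) and Dia not (p3 and not p1)) or Box not p3), w0
2. Box (p3 and not p1) and Dia not (p3 and not p1), w0   [neg-or-rule on 1]
3. not Box not p3, w0   [neg-or-rule on 1]
4. Box (p3 and not p1), w0   [and-rule on 2]
5. Dia not (p3 and not p1), w0   [and-rule on 2]
6. p3, w1   [neg-Box-rule on 3: fresh world w1, w0Rw1]
7. p3 and not p1, w1   [Box-rule on 4 via w0Rw1]
8. not p1, w1   [and-rule on 7]
9. not (p3 and not p1), w2   [Dia-rule on 5: fresh world w2, w0Rw2]
10. p3 and not p1, w2   [Box-rule on 4 via w0Rw2]
11. p3, w2   [and-rule on 10]
12. not p1, w2   [and-rule on 10]
13. p1, w2   [neg-and-rule on 9 (branches; this branch)]
Accessibility: w0Rw1, w0Rw2
Branch closes: p1 and not p1 both at w2.
Every branch of the negation's tableau closes; the branch above is one of them.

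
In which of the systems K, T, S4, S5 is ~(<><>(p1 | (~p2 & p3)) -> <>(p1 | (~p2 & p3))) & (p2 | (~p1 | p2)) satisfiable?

T-tableau for the formula:
1. ~(<><>(p1 | (~p2 & p3)) -> <>(p1 | (~p2 & p3))) & (p2 | (~p1 | p2)), w0
2. ~(<><>(p1 | (~p2 & p3)) -> <>(p1 | (~p2 & p3))), w0
3. p2 | (~p1 | p2), w0
4. <><>(p1 | (~p2 & p3)), w0
5. ~<>(p1 | (~p2 & p3)), w0
6. ~(p1 | (~p2 & p3)), w0
7. ~p1, w0
8. ~(~p2 & p3), w0
9. ~p1 | p2, w0
10. ~p3, w0
11. p2, w0
12. <>(p1 | (~p2 & p3)), w1
13. ~(p1 | (~p2 & p3)), w1
14. ~p1, w1
15. ~(~p2 & p3), w1
16. ~p3, w1
17. p1 | (~p2 & p3), w2
18. ~p2 & p3, w2
19. ~p2, w2
20. p3, w2
Accessibility: w0Rw0, w0Rw1, w1Rw1, w1Rw2, w2Rw2
Complete open branch: satisfiable in T, hence also in K (this T-model is also a K-model).
S4-tableau for the formula:
1. ~(<><>(p1 | (~p2 & p3)) -> <>(p1 | (~p2 & p3))) & (p2 | (~p1 | p2)), w0
2. ~(<><>(p1 | (~p2 & p3)) -> <>(p1 | (~p2 & p3))), w0
3. p2 | (~p1 | p2), w0
4. <><>(p1 | (~p2 & p3)), w0
5. ~<>(p1 | (~p2 & p3)), w0
6. ~(p1 | (~p2 & p3)), w0
7. ~p1, w0
8. ~(~p2 & p3), w0
9. ~p1 | p2, w0
10. ~p3, w0
11. p2, w0
12. <>(p1 | (~p2 & p3)), w1
13. ~(p1 | (~p2 & p3)), w1
14. ~p1, w1
15. ~(~p2 & p3), w1
16. ~p3, w1
17. p1 | (~p2 & p3), w2
18. ~(p1 | (~p2 & p3)), w2
19. ~p1, w2
20. ~(~p2 & p3), w2
21. ~p2 & p3, w2
22. ~p2, w2
23. p3, w2
24. ~p3, w2
Accessibility: w0Rw0, w0Rw1, w0Rw2, w1Rw1, w1Rw2, w2Rw2
Branch closes: p3 and ~p3 both at w2.
Every branch closes (one shown): unsatisfiable in S4, hence also in S5 (every S5-frame is an S4-frame).

K, T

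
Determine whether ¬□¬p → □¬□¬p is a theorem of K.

Invalid (countermodel exists)

Tableau for the negation ¬(¬□¬p → □¬□¬p):
1. ¬(¬□¬p → □¬□¬p), w0
2. ¬□¬p, w0
3. ¬□¬□¬p, w0
4. p, w1
5. □¬p, w2
Accessibility: w0Rw1, w0Rw2
The negation has an open branch (countermodel exists).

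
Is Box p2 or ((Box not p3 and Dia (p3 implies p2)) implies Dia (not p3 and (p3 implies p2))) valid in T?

Tableau for the negation not (Box p2 or ((Box not p3 and Dia (p3 implies p2)) implies Dia (not p3 and (p3 implies p2)))):
1. not (Box p2 or ((Box not p3 and Dia (p3 implies p2)) implies Dia (not p3 and (p3 implies p2)))), 0
2. not Box p2, 0
3. not ((Box not p3 and Dia (p3 implies p2)) implies Dia (not p3 and (p3 implies p2))), 0
4. Box not p3 and Dia (p3 implies p2), 0
5. not Dia (not p3 and (p3 implies p2)), 0
6. Box not p3, 0
7. Dia (p3 implies p2), 0
8. not (not p3 and (p3 implies p2)), 0
9. not p3, 0
10. not (p3 implies p2), 0
11. p3, 0
12. not p2, 0
Accessibility: 0R0
Branch closes: p3 and not p3 both at 0.
All branches of the negation close; one closing branch shown above.

Yes, valid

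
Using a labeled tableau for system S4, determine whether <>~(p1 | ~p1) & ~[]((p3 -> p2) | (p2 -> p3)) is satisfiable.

Unsatisfiable

1. <>~(p1 | ~p1) & ~[]((p3 -> p2) | (p2 -> p3)), u
2. <>~(p1 | ~p1), u   [&-rule on 1]
3. ~[]((p3 -> p2) | (p2 -> p3)), u   [&-rule on 1]
4. ~(p1 | ~p1), v   [<>-rule on 2: fresh world v, uRv]
5. ~p1, v   [~|-rule on 4]
6. p1, v   [~|-rule on 4]
Accessibility: uRu, uRv, vRv
Branch closes: p1 and ~p1 both at v.
(One branch shown.) All branches close.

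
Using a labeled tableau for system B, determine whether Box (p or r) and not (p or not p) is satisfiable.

Unsatisfiable (every branch closes)

1. Box (p or r) and not (p or not p), u
2. Box (p or r), u
3. not (p or not p), u
4. not p, u
5. p, u
Accessibility: uRu
Branch closes: p and not p both at u.
Every branch closes; the branch above is one of them.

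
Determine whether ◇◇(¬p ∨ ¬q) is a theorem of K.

Tableau for the negation ¬◇◇(¬p ∨ ¬q):
1. ¬◇◇(¬p ∨ ¬q), w0
The negation has an open branch (countermodel exists).

Invalid (countermodel exists)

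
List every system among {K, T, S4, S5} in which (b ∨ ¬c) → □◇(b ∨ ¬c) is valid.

S5-tableau for the negation ¬((b ∨ ¬c) → □◇(b ∨ ¬c)):
1. ¬((b ∨ ¬c) → □◇(b ∨ ¬c)), u
2. b ∨ ¬c, u
3. ¬□◇(b ∨ ¬c), u
4. ¬c, u
5. ¬◇(b ∨ ¬c), v
6. ¬(b ∨ ¬c), u
7. ¬b, u
8. c, u
Accessibility: uRu, uRv, vRu, vRv
Branch closes: c and ¬c both at u.
Every branch closes (one shown): valid in S5.
S4-tableau for the negation ¬((b ∨ ¬c) → □◇(b ∨ ¬c)):
1. ¬((b ∨ ¬c) → □◇(b ∨ ¬c)), u
2. b ∨ ¬c, u
3. ¬□◇(b ∨ ¬c), u
4. ¬c, u
5. ¬◇(b ∨ ¬c), v
6. ¬(b ∨ ¬c), v
7. ¬b, v
8. c, v
Accessibility: uRu, uRv, vRv
Complete open branch: countermodel on an S4-frame, so not valid in S4, nor in K, T (the same frame is also a K-frame and a T-frame).

S5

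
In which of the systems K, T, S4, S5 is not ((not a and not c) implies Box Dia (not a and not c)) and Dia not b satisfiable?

S4-tableau for the formula:
1. not ((not a and not c) implies Box Dia (not a and not c)) and Dia not b, w0
2. not ((not a and not c) implies Box Dia (not a and not c)), w0   [and-rule on 1]
3. Dia not b, w0   [and-rule on 1]
4. not a and not c, w0   [neg-implies-rule on 2]
5. not Box Dia (not a and not c), w0   [neg-implies-rule on 2]
6. not a, w0   [and-rule on 4]
7. not c, w0   [and-rule on 4]
8. not b, w1   [Dia-rule on 3: fresh world w1, w0Rw1]
9. not Dia (not a and not c), w2   [neg-Box-rule on 5: fresh world w2, w0Rw2]
10. not (not a and not c), w2   [neg-Dia-rule on 9 via w2Rw2]
11. c, w2   [neg-and-rule on 10 (branches; this branch)]
Accessibility: w0Rw0, w0Rw1, w0Rw2, w1Rw1, w2Rw2
Complete open branch: satisfiable in S4, hence also in K, T (this S4-model is also a K-model and a T-model).
S5-tableau for the formula:
1. not ((not a and not c) implies Box Dia (not a and not c)) and Dia not b, w0
2. not ((not a and not c) implies Box Dia (not a and not c)), w0   [and-rule on 1]
3. Dia not b, w0   [and-rule on 1]
4. not a and not c, w0   [neg-implies-rule on 2]
5. not Box Dia (not a and not c), w0   [neg-implies-rule on 2]
6. not a, w0   [and-rule on 4]
7. not c, w0   [and-rule on 4]
8. not b, w1   [Dia-rule on 3: fresh world w1, w0Rw1]
9. not Dia (not a and not c), w2   [neg-Box-rule on 5: fresh world w2, w0Rw2]
10. not (not a and not c), w0   [neg-Dia-rule on 9 via w2Rw0]
11. not (not a and not c), w1   [neg-Dia-rule on 9 via w2Rw1]
12. not (not a and not c), w2   [neg-Dia-rule on 9 via w2Rw2]
13. c, w0   [neg-and-rule on 10 (branches; this branch)]
Accessibility: w0Rw0, w0Rw1, w0Rw2, w1Rw0, w1Rw1, w1Rw2, w2Rw0, w2Rw1, w2Rw2
Branch closes: c and not c both at w0.
Every branch closes (one shown): unsatisfiable in S5.

K, T, S4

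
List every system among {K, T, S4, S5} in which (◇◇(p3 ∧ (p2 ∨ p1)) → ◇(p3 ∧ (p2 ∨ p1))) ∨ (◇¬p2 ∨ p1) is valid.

T-tableau for the negation ¬((◇◇(p3 ∧ (p2 ∨ p1)) → ◇(p3 ∧ (p2 ∨ p1))) ∨ (◇¬p2 ∨ p1)):
1. ¬((◇◇(p3 ∧ (p2 ∨ p1)) → ◇(p3 ∧ (p2 ∨ p1))) ∨ (◇¬p2 ∨ p1)), w0
2. ¬(◇◇(p3 ∧ (p2 ∨ p1)) → ◇(p3 ∧ (p2 ∨ p1))), w0
3. ¬(◇¬p2 ∨ p1), w0
4. ◇◇(p3 ∧ (p2 ∨ p1)), w0
5. ¬◇(p3 ∧ (p2 ∨ p1)), w0
6. ¬◇¬p2, w0
7. ¬p1, w0
8. ¬(p3 ∧ (p2 ∨ p1)), w0
9. p2, w0
10. ¬p3, w0
11. ◇(p3 ∧ (p2 ∨ p1)), w1
12. ¬(p3 ∧ (p2 ∨ p1)), w1
13. p2, w1
14. ¬p3, w1
15. p3 ∧ (p2 ∨ p1), w2
16. p3, w2
17. p2 ∨ p1, w2
18. p1, w2
Accessibility: w0Rw0, w0Rw1, w1Rw1, w1Rw2, w2Rw2
Complete open branch: countermodel on a T-frame, so not valid in T, nor in K (the same frame is also a K-frame).
S4-tableau for the negation ¬((◇◇(p3 ∧ (p2 ∨ p1)) → ◇(p3 ∧ (p2 ∨ p1))) ∨ (◇¬p2 ∨ p1)):
1. ¬((◇◇(p3 ∧ (p2 ∨ p1)) → ◇(p3 ∧ (p2 ∨ p1))) ∨ (◇¬p2 ∨ p1)), w0
2. ¬(◇◇(p3 ∧ (p2 ∨ p1)) → ◇(p3 ∧ (p2 ∨ p1))), w0
3. ¬(◇¬p2 ∨ p1), w0
4. ◇◇(p3 ∧ (p2 ∨ p1)), w0
5. ¬◇(p3 ∧ (p2 ∨ p1)), w0
6. ¬◇¬p2, w0
7. ¬p1, w0
8. ¬(p3 ∧ (p2 ∨ p1)), w0
9. p2, w0
10. ¬p3, w0
11. ◇(p3 ∧ (p2 ∨ p1)), w1
12. ¬(p3 ∧ (p2 ∨ p1)), w1
13. p2, w1
14. ¬p3, w1
15. p3 ∧ (p2 ∨ p1), w2
16. p3, w2
17. p2 ∨ p1, w2
18. ¬(p3 ∧ (p2 ∨ p1)), w2
19. p2, w2
20. p1, w2
21. ¬(p2 ∨ p1), w2
22. ¬p2, w2
23. ¬p1, w2
Accessibility: w0Rw0, w0Rw1, w0Rw2, w1Rw1, w1Rw2, w2Rw2
Branch closes: p2 and ¬p2 both at w2.
Every branch closes (one shown): valid in S4, hence also in S5 (every theorem of S4 is a theorem of S5).

S4, S5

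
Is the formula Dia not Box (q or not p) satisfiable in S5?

1. Dia not Box (q or not p), u
2. not Box (q or not p), v   [Dia-rule on 1: fresh world v, uRv]
3. not (q or not p), w   [neg-Box-rule on 2: fresh world w, vRw]
4. not q, w   [neg-or-rule on 3]
5. p, w   [neg-or-rule on 3]
Accessibility: uRu, uRv, uRw, vRu, vRv, vRw, wRu, wRv, wRw

Satisfiable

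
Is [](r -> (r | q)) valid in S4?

Tableau for the negation ~[](r -> (r | q)):
1. ~[](r -> (r | q)), 0
2. ~(r -> (r | q)), 1   [~[]-rule on 1: fresh world 1, 0R1]
3. r, 1   [~->-rule on 2]
4. ~(r | q), 1   [~->-rule on 2]
5. ~r, 1   [~|-rule on 4]
6. ~q, 1   [~|-rule on 4]
Accessibility: 0R0, 0R1, 1R1
Branch closes: r and ~r both at 1.
Every branch of the negation's tableau closes; the branch above is one of them.

Yes, valid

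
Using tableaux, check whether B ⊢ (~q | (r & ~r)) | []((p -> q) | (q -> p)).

Yes, valid

Tableau for the negation ~((~q | (r & ~r)) | []((p -> q) | (q -> p))):
1. ~((~q | (r & ~r)) | []((p -> q) | (q -> p))), w0
2. ~(~q | (r & ~r)), w0   [~|-rule on 1]
3. ~[]((p -> q) | (q -> p)), w0   [~|-rule on 1]
4. q, w0   [~|-rule on 2]
5. ~(r & ~r), w0   [~|-rule on 2]
6. r, w0   [~&-rule on 5 (branches; this branch)]
7. ~((p -> q) | (q -> p)), w1   [~[]-rule on 3: fresh world w1, w0Rw1]
8. ~(p -> q), w1   [~|-rule on 7]
9. ~(q -> p), w1   [~|-rule on 7]
10. p, w1   [~->-rule on 8]
11. ~q, w1   [~->-rule on 8]
12. q, w1   [~->-rule on 9]
13. ~p, w1   [~->-rule on 9]
Accessibility: w0Rw0, w0Rw1, w1Rw0, w1Rw1
Branch closes: q and ~q both at w1.
Every branch of the negation's tableau closes; the branch above is one of them.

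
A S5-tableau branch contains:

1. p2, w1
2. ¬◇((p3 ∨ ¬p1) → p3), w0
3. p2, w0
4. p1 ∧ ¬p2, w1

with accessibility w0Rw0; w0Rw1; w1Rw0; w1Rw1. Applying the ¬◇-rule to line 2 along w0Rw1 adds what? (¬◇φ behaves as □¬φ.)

¬◇φ behaves as □¬φ: propagate the negated body to each accessible world.

¬((p3 ∨ ¬p1) → p3), w1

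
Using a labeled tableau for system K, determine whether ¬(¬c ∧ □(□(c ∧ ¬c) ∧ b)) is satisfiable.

1. ¬(¬c ∧ □(□(c ∧ ¬c) ∧ b)), 0
2. ¬□(□(c ∧ ¬c) ∧ b), 0
3. ¬(□(c ∧ ¬c) ∧ b), 1
4. ¬b, 1
Accessibility: 0R1

Yes, satisfiable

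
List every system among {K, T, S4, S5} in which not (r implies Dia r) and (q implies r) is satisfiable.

T-tableau for the formula:
1. not (r implies Dia r) and (q implies r), 0
2. not (r implies Dia r), 0   [and-rule on 1]
3. q implies r, 0   [and-rule on 1]
4. r, 0   [neg-implies-rule on 2]
5. not Dia r, 0   [neg-implies-rule on 2]
6. not r, 0   [neg-Dia-rule on 5 via 0R0]
Accessibility: 0R0
Branch closes: r and not r both at 0.
Every branch closes (one shown): unsatisfiable in T, hence also in S4, S5 (every S4/S5-frame is a T-frame).
K-tableau for the formula:
1. not (r implies Dia r) and (q implies r), 0
2. not (r implies Dia r), 0   [and-rule on 1]
3. q implies r, 0   [and-rule on 1]
4. r, 0   [neg-implies-rule on 2]
5. not Dia r, 0   [neg-implies-rule on 2]
Complete open branch: satisfiable in K.

K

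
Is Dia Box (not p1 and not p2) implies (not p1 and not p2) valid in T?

Tableau for the negation not (Dia Box (not p1 and not p2) implies (not p1 and not p2)):
1. not (Dia Box (not p1 and not p2) implies (not p1 and not p2)), u
2. Dia Box (not p1 and not p2), u   [neg-implies-rule on 1]
3. not (not p1 and not p2), u   [neg-implies-rule on 1]
4. p2, u   [neg-and-rule on 3 (branches; this branch)]
5. Box (not p1 and not p2), v   [Dia-rule on 2: fresh world v, uRv]
6. not p1 and not p2, v   [Box-rule on 5 via vRv]
7. not p1, v   [and-rule on 6]
8. not p2, v   [and-rule on 6]
Accessibility: uRu, uRv, vRv
The negation has an open branch (countermodel exists).

Invalid (countermodel exists)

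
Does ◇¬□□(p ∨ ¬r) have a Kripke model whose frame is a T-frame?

Satisfiable (open branch found)

1. ◇¬□□(p ∨ ¬r), w0
2. ¬□□(p ∨ ¬r), w1
3. ¬□(p ∨ ¬r), w2
4. ¬(p ∨ ¬r), w3
5. ¬p, w3
6. r, w3
Accessibility: w0Rw0, w0Rw1, w1Rw1, w1Rw2, w2Rw2, w2Rw3, w3Rw3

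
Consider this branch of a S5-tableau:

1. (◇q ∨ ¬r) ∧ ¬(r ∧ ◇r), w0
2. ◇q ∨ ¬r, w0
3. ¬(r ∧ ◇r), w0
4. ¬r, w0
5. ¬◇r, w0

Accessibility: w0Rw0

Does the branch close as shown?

No world carries both an atom and its negation.

Not closed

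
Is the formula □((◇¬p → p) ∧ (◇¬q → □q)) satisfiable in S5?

1. □((◇¬p → p) ∧ (◇¬q → □q)), u
2. (◇¬p → p) ∧ (◇¬q → □q), u
3. ◇¬p → p, u
4. ◇¬q → □q, u
5. p, u
6. □q, u
7. q, u
Accessibility: uRu

Yes, satisfiable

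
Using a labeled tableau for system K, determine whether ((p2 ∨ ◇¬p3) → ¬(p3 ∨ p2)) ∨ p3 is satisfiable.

Satisfiable

1. ((p2 ∨ ◇¬p3) → ¬(p3 ∨ p2)) ∨ p3, u
2. p3, u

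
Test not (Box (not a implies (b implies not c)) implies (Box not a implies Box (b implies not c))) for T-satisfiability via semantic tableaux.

Unsatisfiable

1. not (Box (not a implies (b implies not c)) implies (Box not a implies Box (b implies not c))), w0
2. Box (not a implies (b implies not c)), w0   [neg-implies-rule on 1]
3. not (Box not a implies Box (b implies not c)), w0   [neg-implies-rule on 1]
4. Box not a, w0   [neg-implies-rule on 3]
5. not Box (b implies not c), w0   [neg-implies-rule on 3]
6. not a implies (b implies not c), w0   [Box-rule on 2 via w0Rw0]
7. not a, w0   [Box-rule on 4 via w0Rw0]
8. b implies not c, w0   [implies-rule on 6 (branches; this branch)]
9. not c, w0   [implies-rule on 8 (branches; this branch)]
10. not (b implies not c), w1   [neg-Box-rule on 5: fresh world w1, w0Rw1]
11. b, w1   [neg-implies-rule on 10]
12. c, w1   [neg-implies-rule on 10]
13. not a implies (b implies not c), w1   [Box-rule on 2 via w0Rw1]
14. not a, w1   [Box-rule on 4 via w0Rw1]
15. b implies not c, w1   [implies-rule on 13 (branches; this branch)]
16. not c, w1   [implies-rule on 15 (branches; this branch)]
Accessibility: w0Rw0, w0Rw1, w1Rw1
Branch closes: c and not c both at w1.
Every branch closes; the branch above is one of them.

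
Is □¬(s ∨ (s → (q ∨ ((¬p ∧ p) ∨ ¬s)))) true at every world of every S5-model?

Tableau for the negation ¬□¬(s ∨ (s → (q ∨ ((¬p ∧ p) ∨ ¬s)))):
1. ¬□¬(s ∨ (s → (q ∨ ((¬p ∧ p) ∨ ¬s)))), 0
2. s ∨ (s → (q ∨ ((¬p ∧ p) ∨ ¬s))), 1   [¬□-rule on 1: fresh world 1, 0R1]
3. s → (q ∨ ((¬p ∧ p) ∨ ¬s)), 1   [∨-rule on 2 (branches; this branch)]
4. q ∨ ((¬p ∧ p) ∨ ¬s), 1   [→-rule on 3 (branches; this branch)]
5. (¬p ∧ p) ∨ ¬s, 1   [∨-rule on 4 (branches; this branch)]
6. ¬s, 1   [∨-rule on 5 (branches; this branch)]
Accessibility: 0R0, 0R1, 1R0, 1R1
The negation has an open branch (countermodel exists).

No, not valid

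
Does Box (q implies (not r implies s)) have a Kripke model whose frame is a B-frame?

1. Box (q implies (not r implies s)), w0
2. q implies (not r implies s), w0
3. not r implies s, w0
4. s, w0
Accessibility: w0Rw0

Satisfiable (open branch found)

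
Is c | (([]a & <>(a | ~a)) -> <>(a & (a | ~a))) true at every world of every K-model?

Tableau for the negation ~(c | (([]a & <>(a | ~a)) -> <>(a & (a | ~a)))):
1. ~(c | (([]a & <>(a | ~a)) -> <>(a & (a | ~a)))), w0
2. ~c, w0
3. ~(([]a & <>(a | ~a)) -> <>(a & (a | ~a))), w0
4. []a & <>(a | ~a), w0
5. ~<>(a & (a | ~a)), w0
6. []a, w0
7. <>(a | ~a), w0
8. a | ~a, w1
9. ~(a & (a | ~a)), w1
10. a, w1
11. ~(a | ~a), w1
12. ~a, w1
Accessibility: w0Rw1
Branch closes: a and ~a both at w1.
All branches of the negation close; one closing branch shown above.

Yes, valid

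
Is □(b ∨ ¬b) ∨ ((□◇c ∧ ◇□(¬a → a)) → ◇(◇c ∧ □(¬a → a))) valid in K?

Tableau for the negation ¬(□(b ∨ ¬b) ∨ ((□◇c ∧ ◇□(¬a → a)) → ◇(◇c ∧ □(¬a → a)))):
1. ¬(□(b ∨ ¬b) ∨ ((□◇c ∧ ◇□(¬a → a)) → ◇(◇c ∧ □(¬a → a)))), u
2. ¬□(b ∨ ¬b), u
3. ¬((□◇c ∧ ◇□(¬a → a)) → ◇(◇c ∧ □(¬a → a))), u
4. □◇c ∧ ◇□(¬a → a), u
5. ¬◇(◇c ∧ □(¬a → a)), u
6. □◇c, u
7. ◇□(¬a → a), u
8. ¬(b ∨ ¬b), v
9. ¬b, v
10. b, v
Accessibility: uRv
Branch closes: b and ¬b both at v.
Every branch of the negation's tableau closes; the branch above is one of them.

Yes, valid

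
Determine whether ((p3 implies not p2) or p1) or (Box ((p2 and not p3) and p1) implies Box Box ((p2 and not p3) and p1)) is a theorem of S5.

Yes, valid

Tableau for the negation not (((p3 implies not p2) or p1) or (Box ((p2 and not p3) and p1) implies Box Box ((p2 and not p3) and p1))):
1. not (((p3 implies not p2) or p1) or (Box ((p2 and not p3) and p1) implies Box Box ((p2 and not p3) and p1))), w0
2. not ((p3 implies not p2) or p1), w0   [neg-or-rule on 1]
3. not (Box ((p2 and not p3) and p1) implies Box Box ((p2 and not p3) and p1)), w0   [neg-or-rule on 1]
4. not (p3 implies not p2), w0   [neg-or-rule on 2]
5. not p1, w0   [neg-or-rule on 2]
6. Box ((p2 and not p3) and p1), w0   [neg-implies-rule on 3]
7. not Box Box ((p2 and not p3) and p1), w0   [neg-implies-rule on 3]
8. p3, w0   [neg-implies-rule on 4]
9. p2, w0   [neg-implies-rule on 4]
10. (p2 and not p3) and p1, w0   [Box-rule on 6 via w0Rw0]
11. p2 and not p3, w0   [and-rule on 10]
12. p1, w0   [and-rule on 10]
Accessibility: w0Rw0
Branch closes: p1 and not p1 both at w0.
Every branch of the negation's tableau closes; the branch above is one of them.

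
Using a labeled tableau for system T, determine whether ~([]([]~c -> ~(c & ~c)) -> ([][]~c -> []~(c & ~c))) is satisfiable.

No, unsatisfiable

1. ~([]([]~c -> ~(c & ~c)) -> ([][]~c -> []~(c & ~c))), u
2. []([]~c -> ~(c & ~c)), u
3. ~([][]~c -> []~(c & ~c)), u
4. [][]~c, u
5. ~[]~(c & ~c), u
6. []~c -> ~(c & ~c), u
7. []~c, u
8. ~c, u
9. ~(c & ~c), u
10. c & ~c, v
11. c, v
12. ~c, v
Accessibility: uRu, uRv, vRv
Branch closes: c and ~c both at v.
Every branch closes; the branch above is one of them.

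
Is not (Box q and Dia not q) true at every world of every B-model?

Valid in B

Tableau for the negation Box q and Dia not q:
1. Box q and Dia not q, u
2. Box q, u
3. Dia not q, u
4. q, u
5. not q, v
6. q, v
Accessibility: uRu, uRv, vRu, vRv
Branch closes: q and not q both at v.
All branches of the negation close; one closing branch shown above.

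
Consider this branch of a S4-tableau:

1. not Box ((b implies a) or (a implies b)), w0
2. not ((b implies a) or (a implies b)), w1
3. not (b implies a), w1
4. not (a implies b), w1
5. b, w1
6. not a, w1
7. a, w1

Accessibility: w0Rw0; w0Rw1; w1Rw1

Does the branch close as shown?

Both a and not a appear at w1.

Yes, closed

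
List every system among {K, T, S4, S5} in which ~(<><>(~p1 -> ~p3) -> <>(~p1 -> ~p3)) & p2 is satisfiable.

K, T

T-tableau for the formula:
1. ~(<><>(~p1 -> ~p3) -> <>(~p1 -> ~p3)) & p2, u
2. ~(<><>(~p1 -> ~p3) -> <>(~p1 -> ~p3)), u
3. p2, u
4. <><>(~p1 -> ~p3), u
5. ~<>(~p1 -> ~p3), u
6. ~(~p1 -> ~p3), u
7. ~p1, u
8. p3, u
9. <>(~p1 -> ~p3), v
10. ~(~p1 -> ~p3), v
11. ~p1, v
12. p3, v
13. ~p1 -> ~p3, w
14. ~p3, w
Accessibility: uRu, uRv, vRv, vRw, wRw
Complete open branch: satisfiable in T, hence also in K (this T-model is also a K-model).
S4-tableau for the formula:
1. ~(<><>(~p1 -> ~p3) -> <>(~p1 -> ~p3)) & p2, u
2. ~(<><>(~p1 -> ~p3) -> <>(~p1 -> ~p3)), u
3. p2, u
4. <><>(~p1 -> ~p3), u
5. ~<>(~p1 -> ~p3), u
6. ~(~p1 -> ~p3), u
7. ~p1, u
8. p3, u
9. <>(~p1 -> ~p3), v
10. ~(~p1 -> ~p3), v
11. ~p1, v
12. p3, v
13. ~p1 -> ~p3, w
14. ~(~p1 -> ~p3), w
15. ~p1, w
16. p3, w
17. ~p3, w
Accessibility: uRu, uRv, uRw, vRv, vRw, wRw
Branch closes: p3 and ~p3 both at w.
Every branch closes (one shown): unsatisfiable in S4, hence also in S5 (every S5-frame is an S4-frame).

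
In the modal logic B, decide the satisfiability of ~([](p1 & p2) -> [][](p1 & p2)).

1. ~([](p1 & p2) -> [][](p1 & p2)), u
2. [](p1 & p2), u   [~->-rule on 1]
3. ~[][](p1 & p2), u   [~->-rule on 1]
4. p1 & p2, u   [[]-rule on 2 via uRu]
5. p1, u   [&-rule on 4]
6. p2, u   [&-rule on 4]
7. ~[](p1 & p2), v   [~[]-rule on 3: fresh world v, uRv]
8. p1 & p2, v   [[]-rule on 2 via uRv]
9. p1, v   [&-rule on 8]
10. p2, v   [&-rule on 8]
11. ~(p1 & p2), w   [~[]-rule on 7: fresh world w, vRw]
12. ~p2, w   [~&-rule on 11 (branches; this branch)]
Accessibility: uRu, uRv, vRu, vRv, vRw, wRv, wRw

Yes, satisfiable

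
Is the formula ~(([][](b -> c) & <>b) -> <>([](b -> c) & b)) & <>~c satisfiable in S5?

1. ~(([][](b -> c) & <>b) -> <>([](b -> c) & b)) & <>~c, w0
2. ~(([][](b -> c) & <>b) -> <>([](b -> c) & b)), w0
3. <>~c, w0
4. [][](b -> c) & <>b, w0
5. ~<>([](b -> c) & b), w0
6. [][](b -> c), w0
7. <>b, w0
8. ~([](b -> c) & b), w0
9. [](b -> c), w0
10. b -> c, w0
11. ~b, w0
12. c, w0
13. ~c, w1
14. ~([](b -> c) & b), w1
15. [](b -> c), w1
16. b -> c, w1
17. ~b, w1
18. b, w2
19. ~([](b -> c) & b), w2
20. [](b -> c), w2
21. b -> c, w2
22. ~[](b -> c), w2
23. c, w2
24. ~(b -> c), w3
25. b, w3
26. ~c, w3
27. ~([](b -> c) & b), w3
28. [](b -> c), w3
29. b -> c, w3
30. ~[](b -> c), w3
31. c, w3
Accessibility: w0Rw0, w0Rw1, w0Rw2, w0Rw3, w1Rw0, w1Rw1, w1Rw2, w1Rw3, w2Rw0, w2Rw1, w2Rw2, w2Rw3, w3Rw0, w3Rw1, w3Rw2, w3Rw3
Branch closes: c and ~c both at w3.
Every branch closes; the branch above is one of them.

Unsatisfiable (every branch closes)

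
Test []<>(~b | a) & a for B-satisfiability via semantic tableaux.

Satisfiable (open branch found)

1. []<>(~b | a) & a, 0
2. []<>(~b | a), 0   [&-rule on 1]
3. a, 0   [&-rule on 1]
4. <>(~b | a), 0   [[]-rule on 2 via 0R0]
5. ~b | a, 1   [<>-rule on 4: fresh world 1, 0R1]
6. <>(~b | a), 1   [[]-rule on 2 via 0R1]
7. a, 1   [|-rule on 5 (branches; this branch)]
8. ~b | a, 2   [<>-rule on 6: fresh world 2, 1R2]
9. a, 2   [|-rule on 8 (branches; this branch)]
Accessibility: 0R0, 0R1, 1R0, 1R1, 1R2, 2R1, 2R2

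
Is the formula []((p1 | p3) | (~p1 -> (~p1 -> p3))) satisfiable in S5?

Yes, satisfiable

1. []((p1 | p3) | (~p1 -> (~p1 -> p3))), 0
2. (p1 | p3) | (~p1 -> (~p1 -> p3)), 0
3. ~p1 -> (~p1 -> p3), 0
4. ~p1 -> p3, 0
5. p3, 0
Accessibility: 0R0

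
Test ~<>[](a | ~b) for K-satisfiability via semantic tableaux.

1. ~<>[](a | ~b), w0

Satisfiable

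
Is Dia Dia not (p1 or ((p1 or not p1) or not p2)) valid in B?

Tableau for the negation not Dia Dia not (p1 or ((p1 or not p1) or not p2)):
1. not Dia Dia not (p1 or ((p1 or not p1) or not p2)), u
2. not Dia not (p1 or ((p1 or not p1) or not p2)), u
3. p1 or ((p1 or not p1) or not p2), u
4. (p1 or not p1) or not p2, u
5. not p2, u
Accessibility: uRu
The negation has an open branch (countermodel exists).

No, not valid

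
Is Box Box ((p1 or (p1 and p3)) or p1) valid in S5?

Tableau for the negation not Box Box ((p1 or (p1 and p3)) or p1):
1. not Box Box ((p1 or (p1 and p3)) or p1), u
2. not Box ((p1 or (p1 and p3)) or p1), v
3. not ((p1 or (p1 and p3)) or p1), w
4. not (p1 or (p1 and p3)), w
5. not p1, w
6. not (p1 and p3), w
7. not p3, w
Accessibility: uRu, uRv, uRw, vRu, vRv, vRw, wRu, wRv, wRw
The negation has an open branch (countermodel exists).

Invalid (countermodel exists)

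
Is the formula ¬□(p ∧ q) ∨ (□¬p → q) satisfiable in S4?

Yes, satisfiable

1. ¬□(p ∧ q) ∨ (□¬p → q), u
2. □¬p → q, u
3. q, u
Accessibility: uRu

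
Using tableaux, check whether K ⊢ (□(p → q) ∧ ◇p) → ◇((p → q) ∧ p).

Valid

Tableau for the negation ¬((□(p → q) ∧ ◇p) → ◇((p → q) ∧ p)):
1. ¬((□(p → q) ∧ ◇p) → ◇((p → q) ∧ p)), 0
2. □(p → q) ∧ ◇p, 0
3. ¬◇((p → q) ∧ p), 0
4. □(p → q), 0
5. ◇p, 0
6. p, 1
7. ¬((p → q) ∧ p), 1
8. p → q, 1
9. ¬(p → q), 1
10. ¬q, 1
11. q, 1
Accessibility: 0R1
Branch closes: q and ¬q both at 1.
Every branch of the negation's tableau closes; the branch above is one of them.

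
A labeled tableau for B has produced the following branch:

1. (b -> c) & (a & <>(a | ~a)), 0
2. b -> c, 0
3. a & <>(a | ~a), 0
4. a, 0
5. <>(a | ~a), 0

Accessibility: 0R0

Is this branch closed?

Not closed

There is no literal clash: for every atom and world, at most one sign appears.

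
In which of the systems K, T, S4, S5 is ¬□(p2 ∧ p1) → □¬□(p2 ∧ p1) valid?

S5-tableau for the negation ¬(¬□(p2 ∧ p1) → □¬□(p2 ∧ p1)):
1. ¬(¬□(p2 ∧ p1) → □¬□(p2 ∧ p1)), u
2. ¬□(p2 ∧ p1), u
3. ¬□¬□(p2 ∧ p1), u
4. ¬(p2 ∧ p1), v
5. ¬p1, v
6. □(p2 ∧ p1), w
7. p2 ∧ p1, u
8. p2, u
9. p1, u
10. p2 ∧ p1, v
11. p2, v
12. p1, v
Accessibility: uRu, uRv, uRw, vRu, vRv, vRw, wRu, wRv, wRw
Branch closes: p1 and ¬p1 both at v.
Every branch closes (one shown): valid in S5.
S4-tableau for the negation ¬(¬□(p2 ∧ p1) → □¬□(p2 ∧ p1)):
1. ¬(¬□(p2 ∧ p1) → □¬□(p2 ∧ p1)), u
2. ¬□(p2 ∧ p1), u
3. ¬□¬□(p2 ∧ p1), u
4. ¬(p2 ∧ p1), v
5. ¬p1, v
6. □(p2 ∧ p1), w
7. p2 ∧ p1, w
8. p2, w
9. p1, w
Accessibility: uRu, uRv, uRw, vRv, wRw
Complete open branch: countermodel on an S4-frame, so not valid in S4, nor in K, T (the same frame is also a K-frame and a T-frame).

S5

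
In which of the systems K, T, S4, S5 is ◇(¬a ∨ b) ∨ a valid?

K-tableau for the negation ¬(◇(¬a ∨ b) ∨ a):
1. ¬(◇(¬a ∨ b) ∨ a), 0
2. ¬◇(¬a ∨ b), 0
3. ¬a, 0
Complete open branch: countermodel on a K-frame, so not valid in K.
T-tableau for the negation ¬(◇(¬a ∨ b) ∨ a):
1. ¬(◇(¬a ∨ b) ∨ a), 0
2. ¬◇(¬a ∨ b), 0
3. ¬a, 0
4. ¬(¬a ∨ b), 0
5. a, 0
6. ¬b, 0
Accessibility: 0R0
Branch closes: a and ¬a both at 0.
Every branch closes (one shown): valid in T, hence also in S4, S5 (every theorem of T is a theorem of S4 and S5).

T, S4, S5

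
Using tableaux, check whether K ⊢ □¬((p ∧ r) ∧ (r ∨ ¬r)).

Invalid (countermodel exists)

Tableau for the negation ¬□¬((p ∧ r) ∧ (r ∨ ¬r)):
1. ¬□¬((p ∧ r) ∧ (r ∨ ¬r)), u
2. (p ∧ r) ∧ (r ∨ ¬r), v   [¬□-rule on 1: fresh world v, uRv]
3. p ∧ r, v   [∧-rule on 2]
4. r ∨ ¬r, v   [∧-rule on 2]
5. p, v   [∧-rule on 3]
6. r, v   [∧-rule on 3]
Accessibility: uRv
The negation has an open branch (countermodel exists).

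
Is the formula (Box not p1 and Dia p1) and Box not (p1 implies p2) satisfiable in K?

Unsatisfiable (every branch closes)

1. (Box not p1 and Dia p1) and Box not (p1 implies p2), w0
2. Box not p1 and Dia p1, w0
3. Box not (p1 implies p2), w0
4. Box not p1, w0
5. Dia p1, w0
6. p1, w1
7. not (p1 implies p2), w1
8. not p2, w1
9. not p1, w1
Accessibility: w0Rw1
Branch closes: p1 and not p1 both at w1.
All branches of the tableau close; one closing branch shown above.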